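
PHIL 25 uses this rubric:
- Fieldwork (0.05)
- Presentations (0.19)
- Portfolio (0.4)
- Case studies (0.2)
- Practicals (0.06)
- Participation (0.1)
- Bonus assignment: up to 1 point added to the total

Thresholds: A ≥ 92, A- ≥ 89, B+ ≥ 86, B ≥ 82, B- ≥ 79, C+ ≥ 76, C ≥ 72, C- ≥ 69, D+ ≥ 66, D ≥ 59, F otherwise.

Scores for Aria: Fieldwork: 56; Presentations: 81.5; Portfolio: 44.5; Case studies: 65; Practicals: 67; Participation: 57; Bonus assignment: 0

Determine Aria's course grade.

F

Weighted total:
  Fieldwork 56 × 0.05 = 2.8
  Presentations 81.5 × 0.19 = 15.485
  Portfolio 44.5 × 0.4 = 17.8
  Case studies 65 × 0.2 = 13
  Practicals 67 × 0.06 = 4.02
  Participation 57 × 0.1 = 5.7
Sum = 58.805
Bonus assignment: 58.805 + 0 = 58.805
58.805 < 59 → F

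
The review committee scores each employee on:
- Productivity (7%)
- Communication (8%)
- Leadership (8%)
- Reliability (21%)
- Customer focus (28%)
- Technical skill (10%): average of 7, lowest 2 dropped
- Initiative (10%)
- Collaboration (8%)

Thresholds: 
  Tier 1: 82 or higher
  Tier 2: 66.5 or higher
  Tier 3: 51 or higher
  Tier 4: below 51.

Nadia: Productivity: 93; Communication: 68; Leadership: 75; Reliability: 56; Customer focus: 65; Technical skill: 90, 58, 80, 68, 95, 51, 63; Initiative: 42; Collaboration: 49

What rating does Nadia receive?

Tier 3

Technical skill: drop 51, 58 → average of remaining 5 = 396/5 = 79.2
Weighted total:
  Productivity 93 × 0.07 = 6.51
  Communication 68 × 0.08 = 5.44
  Leadership 75 × 0.08 = 6
  Reliability 56 × 0.21 = 11.76
  Customer focus 65 × 0.28 = 18.2
  Technical skill 79.2 × 0.1 = 7.92
  Initiative 42 × 0.1 = 4.2
  Collaboration 49 × 0.08 = 3.92
Sum = 63.95
63.95 is ≥ 51 and < 66.5 → Tier 3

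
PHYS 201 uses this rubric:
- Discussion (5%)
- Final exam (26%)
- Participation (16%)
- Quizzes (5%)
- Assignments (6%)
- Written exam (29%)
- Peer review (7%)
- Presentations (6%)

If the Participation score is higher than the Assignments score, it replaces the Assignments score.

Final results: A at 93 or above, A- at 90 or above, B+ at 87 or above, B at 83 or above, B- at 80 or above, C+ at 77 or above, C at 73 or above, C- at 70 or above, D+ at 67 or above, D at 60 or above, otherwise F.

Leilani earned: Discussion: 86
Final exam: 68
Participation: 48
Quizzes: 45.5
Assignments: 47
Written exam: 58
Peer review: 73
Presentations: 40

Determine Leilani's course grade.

Participation (48) > Assignments (47), so Assignments counts as 48.
Weighted total:
  Discussion 86 × 0.05 = 4.3
  Final exam 68 × 0.26 = 17.68
  Participation 48 × 0.16 = 7.68
  Quizzes 45.5 × 0.05 = 2.275
  Assignments 48 × 0.06 = 2.88
  Written exam 58 × 0.29 = 16.82
  Peer review 73 × 0.07 = 5.11
  Presentations 40 × 0.06 = 2.4
Sum = 59.145
59.145 < 60 → F

F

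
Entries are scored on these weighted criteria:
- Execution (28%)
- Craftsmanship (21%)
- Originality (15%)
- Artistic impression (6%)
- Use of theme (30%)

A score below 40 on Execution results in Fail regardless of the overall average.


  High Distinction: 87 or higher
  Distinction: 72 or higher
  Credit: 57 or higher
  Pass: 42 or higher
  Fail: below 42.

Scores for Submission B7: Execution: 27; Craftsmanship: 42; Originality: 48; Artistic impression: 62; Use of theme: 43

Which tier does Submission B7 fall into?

Execution score 27 < 40: minimum not met.
Weighted total:
  Execution 27 × 0.28 = 7.56
  Craftsmanship 42 × 0.21 = 8.82
  Originality 48 × 0.15 = 7.2
  Artistic impression 62 × 0.06 = 3.72
  Use of theme 43 × 0.3 = 12.9
Sum = 40.2
Because the Execution minimum was not met, the result is Fail.

Fail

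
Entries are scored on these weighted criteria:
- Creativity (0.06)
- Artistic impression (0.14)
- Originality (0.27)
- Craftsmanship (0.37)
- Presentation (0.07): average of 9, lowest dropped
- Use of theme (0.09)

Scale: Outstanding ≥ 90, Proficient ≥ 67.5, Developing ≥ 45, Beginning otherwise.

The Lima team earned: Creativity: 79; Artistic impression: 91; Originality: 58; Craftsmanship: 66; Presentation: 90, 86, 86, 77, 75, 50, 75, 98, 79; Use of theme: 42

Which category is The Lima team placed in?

Developing

Presentation: drop 50 → average of remaining 8 = 666/8 = 83.25
Weighted total:
  Creativity 79 × 0.06 = 4.74
  Artistic impression 91 × 0.14 = 12.74
  Originality 58 × 0.27 = 15.66
  Craftsmanship 66 × 0.37 = 24.42
  Presentation 83.25 × 0.07 = 5.8275
  Use of theme 42 × 0.09 = 3.78
Sum = 67.1675
67.1675 is ≥ 45 and < 67.5 → Developing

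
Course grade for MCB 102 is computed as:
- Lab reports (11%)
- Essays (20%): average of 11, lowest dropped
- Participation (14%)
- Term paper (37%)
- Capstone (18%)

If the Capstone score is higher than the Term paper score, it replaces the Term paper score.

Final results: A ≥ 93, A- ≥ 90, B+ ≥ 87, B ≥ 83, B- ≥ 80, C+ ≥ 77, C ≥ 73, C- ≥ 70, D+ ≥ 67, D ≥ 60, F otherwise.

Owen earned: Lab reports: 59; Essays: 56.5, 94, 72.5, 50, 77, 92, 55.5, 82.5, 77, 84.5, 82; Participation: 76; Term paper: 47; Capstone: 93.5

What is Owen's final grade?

B

Essays: drop 50 → average of remaining 10 = 773.5/10 = 77.35
Capstone (93.5) > Term paper (47), so Term paper counts as 93.5.
Weighted total:
  Lab reports 59 × 0.11 = 6.49
  Essays 77.35 × 0.2 = 15.47
  Participation 76 × 0.14 = 10.64
  Term paper 93.5 × 0.37 = 34.595
  Capstone 93.5 × 0.18 = 16.83
Sum = 84.025
84.025 is ≥ 83 and < 87 → B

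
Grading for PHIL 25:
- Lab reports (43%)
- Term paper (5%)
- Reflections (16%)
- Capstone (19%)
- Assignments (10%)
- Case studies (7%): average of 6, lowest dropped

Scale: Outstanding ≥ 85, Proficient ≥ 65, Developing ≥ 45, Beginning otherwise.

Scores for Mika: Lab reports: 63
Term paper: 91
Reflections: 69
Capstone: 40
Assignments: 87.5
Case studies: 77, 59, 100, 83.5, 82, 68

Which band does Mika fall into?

Developing

Case studies: drop 59 → average of remaining 5 = 410.5/5 = 82.1
Weighted total:
  Lab reports 63 × 0.43 = 27.09
  Term paper 91 × 0.05 = 4.55
  Reflections 69 × 0.16 = 11.04
  Capstone 40 × 0.19 = 7.6
  Assignments 87.5 × 0.1 = 8.75
  Case studies 82.1 × 0.07 = 5.747
Sum = 64.777
64.777 is ≥ 45 and < 65 → Developing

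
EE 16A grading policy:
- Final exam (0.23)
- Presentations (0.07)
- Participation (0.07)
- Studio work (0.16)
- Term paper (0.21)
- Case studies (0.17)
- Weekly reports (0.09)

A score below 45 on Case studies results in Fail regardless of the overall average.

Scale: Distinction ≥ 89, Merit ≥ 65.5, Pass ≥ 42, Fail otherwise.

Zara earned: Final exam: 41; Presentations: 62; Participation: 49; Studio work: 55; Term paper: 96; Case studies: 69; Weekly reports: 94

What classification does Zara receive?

Case studies score 69 ≥ 45: minimum met.
Weighted total:
  Final exam 41 × 0.23 = 9.43
  Presentations 62 × 0.07 = 4.34
  Participation 49 × 0.07 = 3.43
  Studio work 55 × 0.16 = 8.8
  Term paper 96 × 0.21 = 20.16
  Case studies 69 × 0.17 = 11.73
  Weekly reports 94 × 0.09 = 8.46
Sum = 66.35
66.35 is ≥ 65.5 and < 89 → Merit

Merit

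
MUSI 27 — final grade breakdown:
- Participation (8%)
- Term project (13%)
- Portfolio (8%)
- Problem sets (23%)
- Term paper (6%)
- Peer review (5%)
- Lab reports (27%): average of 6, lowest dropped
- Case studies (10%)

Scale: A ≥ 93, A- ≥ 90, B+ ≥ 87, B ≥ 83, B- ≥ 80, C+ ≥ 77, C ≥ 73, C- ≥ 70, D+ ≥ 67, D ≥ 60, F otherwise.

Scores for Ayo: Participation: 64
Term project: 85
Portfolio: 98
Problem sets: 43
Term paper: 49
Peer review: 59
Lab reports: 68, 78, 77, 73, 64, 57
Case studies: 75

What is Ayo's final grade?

D

Lab reports: drop 57 → average of remaining 5 = 360/5 = 72
Weighted total:
  Participation 64 × 0.08 = 5.12
  Term project 85 × 0.13 = 11.05
  Portfolio 98 × 0.08 = 7.84
  Problem sets 43 × 0.23 = 9.89
  Term paper 49 × 0.06 = 2.94
  Peer review 59 × 0.05 = 2.95
  Lab reports 72 × 0.27 = 19.44
  Case studies 75 × 0.1 = 7.5
Sum = 66.73
66.73 is ≥ 60 and < 67 → D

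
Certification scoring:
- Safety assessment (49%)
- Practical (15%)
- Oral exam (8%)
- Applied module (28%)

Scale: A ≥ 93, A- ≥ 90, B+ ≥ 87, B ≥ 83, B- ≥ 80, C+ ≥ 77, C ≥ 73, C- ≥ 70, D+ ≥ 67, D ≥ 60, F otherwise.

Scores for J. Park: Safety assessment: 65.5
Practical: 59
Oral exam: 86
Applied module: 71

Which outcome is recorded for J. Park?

D+

Weighted total:
  Safety assessment 65.5 × 0.49 = 32.095
  Practical 59 × 0.15 = 8.85
  Oral exam 86 × 0.08 = 6.88
  Applied module 71 × 0.28 = 19.88
Sum = 67.705
67.705 is ≥ 67 and < 70 → D+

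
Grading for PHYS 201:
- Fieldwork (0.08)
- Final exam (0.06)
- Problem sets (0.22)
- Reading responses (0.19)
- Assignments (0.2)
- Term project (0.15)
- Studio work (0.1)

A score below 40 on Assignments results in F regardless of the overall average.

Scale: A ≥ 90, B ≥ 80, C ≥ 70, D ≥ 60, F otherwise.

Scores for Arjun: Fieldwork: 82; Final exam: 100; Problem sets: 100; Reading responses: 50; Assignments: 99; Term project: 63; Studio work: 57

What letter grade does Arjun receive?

C

Assignments score 99 ≥ 40: minimum met.
Weighted total:
  Fieldwork 82 × 0.08 = 6.56
  Final exam 100 × 0.06 = 6
  Problem sets 100 × 0.22 = 22
  Reading responses 50 × 0.19 = 9.5
  Assignments 99 × 0.2 = 19.8
  Term project 63 × 0.15 = 9.45
  Studio work 57 × 0.1 = 5.7
Sum = 79.01
79.01 is ≥ 70 and < 80 → C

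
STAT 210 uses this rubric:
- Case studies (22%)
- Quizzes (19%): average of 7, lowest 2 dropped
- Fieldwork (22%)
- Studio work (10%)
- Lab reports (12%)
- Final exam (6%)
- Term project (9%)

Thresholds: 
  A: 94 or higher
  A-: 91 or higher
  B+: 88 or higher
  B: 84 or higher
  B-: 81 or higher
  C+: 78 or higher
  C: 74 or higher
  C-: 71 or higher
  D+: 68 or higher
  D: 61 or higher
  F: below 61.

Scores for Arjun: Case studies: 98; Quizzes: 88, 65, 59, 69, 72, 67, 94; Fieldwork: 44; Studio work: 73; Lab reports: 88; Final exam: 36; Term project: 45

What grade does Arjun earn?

Quizzes: drop 59, 65 → average of remaining 5 = 390/5 = 78
Weighted total:
  Case studies 98 × 0.22 = 21.56
  Quizzes 78 × 0.19 = 14.82
  Fieldwork 44 × 0.22 = 9.68
  Studio work 73 × 0.1 = 7.3
  Lab reports 88 × 0.12 = 10.56
  Final exam 36 × 0.06 = 2.16
  Term project 45 × 0.09 = 4.05
Sum = 70.13
70.13 is ≥ 68 and < 71 → D+

D+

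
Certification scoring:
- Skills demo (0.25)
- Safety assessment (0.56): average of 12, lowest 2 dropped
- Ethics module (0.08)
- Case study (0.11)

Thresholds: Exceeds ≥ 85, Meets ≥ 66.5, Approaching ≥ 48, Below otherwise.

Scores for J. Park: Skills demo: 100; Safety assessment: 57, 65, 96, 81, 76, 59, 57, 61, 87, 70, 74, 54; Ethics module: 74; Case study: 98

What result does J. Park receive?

Meets

Safety assessment: drop 54, 57 → average of remaining 10 = 726/10 = 72.6
Weighted total:
  Skills demo 100 × 0.25 = 25
  Safety assessment 72.6 × 0.56 = 40.656
  Ethics module 74 × 0.08 = 5.92
  Case study 98 × 0.11 = 10.78
Sum = 82.356
82.356 is ≥ 66.5 and < 85 → Meets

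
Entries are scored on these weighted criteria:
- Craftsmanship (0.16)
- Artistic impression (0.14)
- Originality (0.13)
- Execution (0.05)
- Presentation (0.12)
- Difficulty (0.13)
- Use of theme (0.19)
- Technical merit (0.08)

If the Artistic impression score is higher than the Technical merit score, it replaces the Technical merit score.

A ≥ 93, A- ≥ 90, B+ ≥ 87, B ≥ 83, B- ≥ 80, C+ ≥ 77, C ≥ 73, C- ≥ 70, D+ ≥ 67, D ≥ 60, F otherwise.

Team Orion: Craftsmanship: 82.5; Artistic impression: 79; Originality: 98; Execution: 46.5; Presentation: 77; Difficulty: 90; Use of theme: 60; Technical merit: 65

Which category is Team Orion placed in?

C+

Artistic impression (79) > Technical merit (65), so Technical merit counts as 79.
Weighted total:
  Craftsmanship 82.5 × 0.16 = 13.2
  Artistic impression 79 × 0.14 = 11.06
  Originality 98 × 0.13 = 12.74
  Execution 46.5 × 0.05 = 2.325
  Presentation 77 × 0.12 = 9.24
  Difficulty 90 × 0.13 = 11.7
  Use of theme 60 × 0.19 = 11.4
  Technical merit 79 × 0.08 = 6.32
Sum = 77.985
77.985 is ≥ 77 and < 80 → C+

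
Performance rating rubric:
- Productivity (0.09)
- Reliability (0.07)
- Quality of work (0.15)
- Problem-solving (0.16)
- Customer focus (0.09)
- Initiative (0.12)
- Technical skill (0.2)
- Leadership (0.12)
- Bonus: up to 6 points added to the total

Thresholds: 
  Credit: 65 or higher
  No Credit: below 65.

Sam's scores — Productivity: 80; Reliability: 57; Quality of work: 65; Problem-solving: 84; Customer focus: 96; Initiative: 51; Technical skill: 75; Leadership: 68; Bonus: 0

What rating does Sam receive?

Credit

Weighted total:
  Productivity 80 × 0.09 = 7.2
  Reliability 57 × 0.07 = 3.99
  Quality of work 65 × 0.15 = 9.75
  Problem-solving 84 × 0.16 = 13.44
  Customer focus 96 × 0.09 = 8.64
  Initiative 51 × 0.12 = 6.12
  Technical skill 75 × 0.2 = 15
  Leadership 68 × 0.12 = 8.16
Sum = 72.3
Bonus: 72.3 + 0 = 72.3
72.3 ≥ 65 → Credit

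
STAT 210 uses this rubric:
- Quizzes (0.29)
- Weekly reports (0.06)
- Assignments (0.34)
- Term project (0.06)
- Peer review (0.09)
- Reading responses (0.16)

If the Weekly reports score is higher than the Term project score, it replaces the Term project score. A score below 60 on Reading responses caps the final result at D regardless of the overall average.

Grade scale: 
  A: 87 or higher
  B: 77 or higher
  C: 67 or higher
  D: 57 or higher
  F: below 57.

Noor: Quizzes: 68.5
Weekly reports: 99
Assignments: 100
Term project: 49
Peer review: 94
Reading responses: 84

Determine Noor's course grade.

Weekly reports (99) > Term project (49), so Term project counts as 99.
Reading responses score 84 ≥ 60: minimum met.
Weighted total:
  Quizzes 68.5 × 0.29 = 19.865
  Weekly reports 99 × 0.06 = 5.94
  Assignments 100 × 0.34 = 34
  Term project 99 × 0.06 = 5.94
  Peer review 94 × 0.09 = 8.46
  Reading responses 84 × 0.16 = 13.44
Sum = 87.645
87.645 ≥ 87 → A

A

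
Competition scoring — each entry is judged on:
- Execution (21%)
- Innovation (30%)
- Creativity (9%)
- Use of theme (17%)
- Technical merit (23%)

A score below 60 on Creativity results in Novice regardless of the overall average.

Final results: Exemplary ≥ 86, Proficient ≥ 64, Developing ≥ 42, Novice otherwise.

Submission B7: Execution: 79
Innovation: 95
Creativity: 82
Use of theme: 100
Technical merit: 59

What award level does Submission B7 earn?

Proficient

Creativity score 82 ≥ 60: minimum met.
Weighted total:
  Execution 79 × 0.21 = 16.59
  Innovation 95 × 0.3 = 28.5
  Creativity 82 × 0.09 = 7.38
  Use of theme 100 × 0.17 = 17
  Technical merit 59 × 0.23 = 13.57
Sum = 83.04
83.04 is ≥ 64 and < 86 → Proficient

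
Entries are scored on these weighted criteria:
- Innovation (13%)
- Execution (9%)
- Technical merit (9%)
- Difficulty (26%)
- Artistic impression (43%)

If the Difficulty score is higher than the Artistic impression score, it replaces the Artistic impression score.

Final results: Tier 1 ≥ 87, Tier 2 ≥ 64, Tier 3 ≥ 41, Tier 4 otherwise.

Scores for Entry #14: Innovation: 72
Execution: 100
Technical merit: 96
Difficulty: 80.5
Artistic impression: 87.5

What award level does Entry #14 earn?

Difficulty (80.5) ≤ Artistic impression (87.5), so Artistic impression stays at 87.5.
Weighted total:
  Innovation 72 × 0.13 = 9.36
  Execution 100 × 0.09 = 9
  Technical merit 96 × 0.09 = 8.64
  Difficulty 80.5 × 0.26 = 20.93
  Artistic impression 87.5 × 0.43 = 37.625
Sum = 85.555
85.555 is ≥ 64 and < 87 → Tier 2

Tier 2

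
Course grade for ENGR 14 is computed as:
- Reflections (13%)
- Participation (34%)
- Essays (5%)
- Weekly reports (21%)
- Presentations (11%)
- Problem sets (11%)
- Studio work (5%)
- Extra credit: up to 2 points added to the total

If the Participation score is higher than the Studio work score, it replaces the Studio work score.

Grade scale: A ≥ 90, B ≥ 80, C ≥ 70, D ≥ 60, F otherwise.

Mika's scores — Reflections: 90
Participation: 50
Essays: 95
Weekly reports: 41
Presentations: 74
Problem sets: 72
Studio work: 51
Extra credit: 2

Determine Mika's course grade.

Participation (50) ≤ Studio work (51), so Studio work stays at 51.
Weighted total:
  Reflections 90 × 0.13 = 11.7
  Participation 50 × 0.34 = 17
  Essays 95 × 0.05 = 4.75
  Weekly reports 41 × 0.21 = 8.61
  Presentations 74 × 0.11 = 8.14
  Problem sets 72 × 0.11 = 7.92
  Studio work 51 × 0.05 = 2.55
Sum = 60.67
Extra credit: 60.67 + 2 = 62.67
62.67 is ≥ 60 and < 70 → D

D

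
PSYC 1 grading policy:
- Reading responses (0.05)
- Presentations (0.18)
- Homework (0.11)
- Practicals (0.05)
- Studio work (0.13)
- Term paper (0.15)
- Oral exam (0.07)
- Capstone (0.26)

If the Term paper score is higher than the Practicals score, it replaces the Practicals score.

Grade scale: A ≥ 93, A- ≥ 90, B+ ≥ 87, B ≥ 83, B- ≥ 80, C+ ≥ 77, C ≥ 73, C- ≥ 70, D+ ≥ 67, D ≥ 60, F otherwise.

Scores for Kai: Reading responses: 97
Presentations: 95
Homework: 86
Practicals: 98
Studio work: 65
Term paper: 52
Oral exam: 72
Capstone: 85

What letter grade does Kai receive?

C+

Term paper (52) ≤ Practicals (98), so Practicals stays at 98.
Weighted total:
  Reading responses 97 × 0.05 = 4.85
  Presentations 95 × 0.18 = 17.1
  Homework 86 × 0.11 = 9.46
  Practicals 98 × 0.05 = 4.9
  Studio work 65 × 0.13 = 8.45
  Term paper 52 × 0.15 = 7.8
  Oral exam 72 × 0.07 = 5.04
  Capstone 85 × 0.26 = 22.1
Sum = 79.7
79.7 is ≥ 77 and < 80 → C+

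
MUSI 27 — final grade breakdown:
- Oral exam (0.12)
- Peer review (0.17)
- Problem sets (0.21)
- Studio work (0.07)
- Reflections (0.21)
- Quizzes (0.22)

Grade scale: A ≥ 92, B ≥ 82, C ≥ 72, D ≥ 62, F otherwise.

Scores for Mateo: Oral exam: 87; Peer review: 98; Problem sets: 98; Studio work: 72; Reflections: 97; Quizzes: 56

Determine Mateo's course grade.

B

Weighted total:
  Oral exam 87 × 0.12 = 10.44
  Peer review 98 × 0.17 = 16.66
  Problem sets 98 × 0.21 = 20.58
  Studio work 72 × 0.07 = 5.04
  Reflections 97 × 0.21 = 20.37
  Quizzes 56 × 0.22 = 12.32
Sum = 85.41
85.41 is ≥ 82 and < 92 → B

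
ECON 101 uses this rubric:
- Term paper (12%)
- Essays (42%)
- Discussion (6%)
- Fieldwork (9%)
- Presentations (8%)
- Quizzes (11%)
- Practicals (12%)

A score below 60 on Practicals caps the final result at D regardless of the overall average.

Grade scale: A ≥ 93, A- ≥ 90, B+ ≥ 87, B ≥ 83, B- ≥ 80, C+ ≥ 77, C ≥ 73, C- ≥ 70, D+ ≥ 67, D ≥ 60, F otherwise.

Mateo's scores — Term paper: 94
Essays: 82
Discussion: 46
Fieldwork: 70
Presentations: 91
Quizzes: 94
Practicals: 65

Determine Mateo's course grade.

Practicals score 65 ≥ 60: minimum met.
Weighted total:
  Term paper 94 × 0.12 = 11.28
  Essays 82 × 0.42 = 34.44
  Discussion 46 × 0.06 = 2.76
  Fieldwork 70 × 0.09 = 6.3
  Presentations 91 × 0.08 = 7.28
  Quizzes 94 × 0.11 = 10.34
  Practicals 65 × 0.12 = 7.8
Sum = 80.2
80.2 is ≥ 80 and < 83 → B-

B-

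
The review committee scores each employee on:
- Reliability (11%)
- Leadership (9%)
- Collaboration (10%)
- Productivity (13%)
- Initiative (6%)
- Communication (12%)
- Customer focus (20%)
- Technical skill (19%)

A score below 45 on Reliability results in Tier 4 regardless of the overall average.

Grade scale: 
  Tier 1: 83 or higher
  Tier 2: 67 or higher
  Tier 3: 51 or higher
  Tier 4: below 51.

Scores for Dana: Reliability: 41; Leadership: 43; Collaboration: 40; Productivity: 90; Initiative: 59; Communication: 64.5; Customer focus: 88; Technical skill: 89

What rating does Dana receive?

Tier 4

Reliability score 41 < 45: minimum not met.
Weighted total:
  Reliability 41 × 0.11 = 4.51
  Leadership 43 × 0.09 = 3.87
  Collaboration 40 × 0.1 = 4
  Productivity 90 × 0.13 = 11.7
  Initiative 59 × 0.06 = 3.54
  Communication 64.5 × 0.12 = 7.74
  Customer focus 88 × 0.2 = 17.6
  Technical skill 89 × 0.19 = 16.91
Sum = 69.87
Because the Reliability minimum was not met, the result is Tier 4.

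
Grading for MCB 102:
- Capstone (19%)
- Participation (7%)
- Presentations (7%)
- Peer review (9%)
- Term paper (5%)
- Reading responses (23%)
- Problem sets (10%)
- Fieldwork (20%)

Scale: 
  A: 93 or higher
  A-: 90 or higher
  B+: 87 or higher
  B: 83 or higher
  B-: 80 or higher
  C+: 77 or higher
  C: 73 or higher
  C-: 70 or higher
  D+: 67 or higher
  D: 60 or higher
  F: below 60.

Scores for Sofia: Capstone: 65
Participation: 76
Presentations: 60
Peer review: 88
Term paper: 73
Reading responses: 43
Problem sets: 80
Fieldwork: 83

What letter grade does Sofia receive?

D+

Weighted total:
  Capstone 65 × 0.19 = 12.35
  Participation 76 × 0.07 = 5.32
  Presentations 60 × 0.07 = 4.2
  Peer review 88 × 0.09 = 7.92
  Term paper 73 × 0.05 = 3.65
  Reading responses 43 × 0.23 = 9.89
  Problem sets 80 × 0.1 = 8
  Fieldwork 83 × 0.2 = 16.6
Sum = 67.93
67.93 is ≥ 67 and < 70 → D+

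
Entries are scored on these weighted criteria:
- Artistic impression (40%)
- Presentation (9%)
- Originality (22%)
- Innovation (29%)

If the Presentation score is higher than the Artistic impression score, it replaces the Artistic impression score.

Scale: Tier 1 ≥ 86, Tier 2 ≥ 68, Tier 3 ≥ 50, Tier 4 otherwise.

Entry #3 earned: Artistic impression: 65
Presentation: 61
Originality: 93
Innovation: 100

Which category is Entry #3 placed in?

Presentation (61) ≤ Artistic impression (65), so Artistic impression stays at 65.
Weighted total:
  Artistic impression 65 × 0.4 = 26
  Presentation 61 × 0.09 = 5.49
  Originality 93 × 0.22 = 20.46
  Innovation 100 × 0.29 = 29
Sum = 80.95
80.95 is ≥ 68 and < 86 → Tier 2

Tier 2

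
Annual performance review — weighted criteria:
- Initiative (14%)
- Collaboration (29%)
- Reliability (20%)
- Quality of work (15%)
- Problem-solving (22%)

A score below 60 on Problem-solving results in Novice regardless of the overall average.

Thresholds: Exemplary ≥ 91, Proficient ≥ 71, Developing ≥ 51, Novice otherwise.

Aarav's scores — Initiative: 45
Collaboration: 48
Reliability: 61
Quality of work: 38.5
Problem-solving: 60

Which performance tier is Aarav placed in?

Developing

Problem-solving score 60 ≥ 60: minimum met.
Weighted total:
  Initiative 45 × 0.14 = 6.3
  Collaboration 48 × 0.29 = 13.92
  Reliability 61 × 0.2 = 12.2
  Quality of work 38.5 × 0.15 = 5.775
  Problem-solving 60 × 0.22 = 13.2
Sum = 51.395
51.395 is ≥ 51 and < 71 → Developing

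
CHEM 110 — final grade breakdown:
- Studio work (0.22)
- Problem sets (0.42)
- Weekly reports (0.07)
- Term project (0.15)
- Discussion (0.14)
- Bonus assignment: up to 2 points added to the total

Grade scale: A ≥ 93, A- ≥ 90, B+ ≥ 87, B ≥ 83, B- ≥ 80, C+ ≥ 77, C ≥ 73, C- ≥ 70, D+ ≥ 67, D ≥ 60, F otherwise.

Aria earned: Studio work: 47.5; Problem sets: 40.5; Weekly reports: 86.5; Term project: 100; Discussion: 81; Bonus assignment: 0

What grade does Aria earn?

Weighted total:
  Studio work 47.5 × 0.22 = 10.45
  Problem sets 40.5 × 0.42 = 17.01
  Weekly reports 86.5 × 0.07 = 6.055
  Term project 100 × 0.15 = 15
  Discussion 81 × 0.14 = 11.34
Sum = 59.855
Bonus assignment: 59.855 + 0 = 59.855
59.855 < 60 → F

F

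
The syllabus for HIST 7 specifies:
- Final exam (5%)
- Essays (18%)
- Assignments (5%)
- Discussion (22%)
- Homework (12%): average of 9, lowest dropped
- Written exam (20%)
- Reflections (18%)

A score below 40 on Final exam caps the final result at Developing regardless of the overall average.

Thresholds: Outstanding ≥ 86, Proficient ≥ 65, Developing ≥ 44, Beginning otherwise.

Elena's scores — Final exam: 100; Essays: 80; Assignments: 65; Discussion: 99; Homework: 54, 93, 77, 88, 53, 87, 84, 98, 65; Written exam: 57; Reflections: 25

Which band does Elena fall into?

Proficient

Homework: drop 53 → average of remaining 8 = 646/8 = 80.75
Final exam score 100 ≥ 40: minimum met.
Weighted total:
  Final exam 100 × 0.05 = 5
  Essays 80 × 0.18 = 14.4
  Assignments 65 × 0.05 = 3.25
  Discussion 99 × 0.22 = 21.78
  Homework 80.75 × 0.12 = 9.69
  Written exam 57 × 0.2 = 11.4
  Reflections 25 × 0.18 = 4.5
Sum = 70.02
70.02 is ≥ 65 and < 86 → Proficient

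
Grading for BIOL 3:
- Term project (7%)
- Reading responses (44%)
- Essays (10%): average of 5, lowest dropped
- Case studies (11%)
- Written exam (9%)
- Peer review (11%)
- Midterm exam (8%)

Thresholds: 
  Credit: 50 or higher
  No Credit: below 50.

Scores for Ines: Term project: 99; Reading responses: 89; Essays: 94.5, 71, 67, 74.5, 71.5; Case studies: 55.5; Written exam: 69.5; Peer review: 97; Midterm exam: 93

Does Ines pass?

Essays: drop 67 → average of remaining 4 = 311.5/4 = 77.875
Weighted total:
  Term project 99 × 0.07 = 6.93
  Reading responses 89 × 0.44 = 39.16
  Essays 77.875 × 0.1 = 7.7875
  Case studies 55.5 × 0.11 = 6.105
  Written exam 69.5 × 0.09 = 6.255
  Peer review 97 × 0.11 = 10.67
  Midterm exam 93 × 0.08 = 7.44
Sum = 84.3475
84.3475 ≥ 50 → Credit

Credit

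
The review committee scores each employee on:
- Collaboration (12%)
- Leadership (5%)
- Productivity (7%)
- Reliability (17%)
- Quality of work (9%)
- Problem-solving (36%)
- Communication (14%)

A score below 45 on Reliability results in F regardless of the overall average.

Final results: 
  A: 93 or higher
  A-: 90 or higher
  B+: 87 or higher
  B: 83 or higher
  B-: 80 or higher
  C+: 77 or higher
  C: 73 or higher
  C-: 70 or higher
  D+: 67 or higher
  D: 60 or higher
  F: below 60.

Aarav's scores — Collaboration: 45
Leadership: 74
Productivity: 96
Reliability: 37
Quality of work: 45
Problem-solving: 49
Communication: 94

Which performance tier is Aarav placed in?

Reliability score 37 < 45: minimum not met.
Weighted total:
  Collaboration 45 × 0.12 = 5.4
  Leadership 74 × 0.05 = 3.7
  Productivity 96 × 0.07 = 6.72
  Reliability 37 × 0.17 = 6.29
  Quality of work 45 × 0.09 = 4.05
  Problem-solving 49 × 0.36 = 17.64
  Communication 94 × 0.14 = 13.16
Sum = 56.96
Because the Reliability minimum was not met, the result is F.

F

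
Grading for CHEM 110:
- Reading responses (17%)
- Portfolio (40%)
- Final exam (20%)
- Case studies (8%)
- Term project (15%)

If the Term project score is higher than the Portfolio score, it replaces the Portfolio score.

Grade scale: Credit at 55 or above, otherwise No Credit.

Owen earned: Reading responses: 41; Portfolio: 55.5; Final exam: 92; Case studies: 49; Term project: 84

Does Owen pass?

Credit

Term project (84) > Portfolio (55.5), so Portfolio counts as 84.
Weighted total:
  Reading responses 41 × 0.17 = 6.97
  Portfolio 84 × 0.4 = 33.6
  Final exam 92 × 0.2 = 18.4
  Case studies 49 × 0.08 = 3.92
  Term project 84 × 0.15 = 12.6
Sum = 75.49
75.49 ≥ 55 → Credit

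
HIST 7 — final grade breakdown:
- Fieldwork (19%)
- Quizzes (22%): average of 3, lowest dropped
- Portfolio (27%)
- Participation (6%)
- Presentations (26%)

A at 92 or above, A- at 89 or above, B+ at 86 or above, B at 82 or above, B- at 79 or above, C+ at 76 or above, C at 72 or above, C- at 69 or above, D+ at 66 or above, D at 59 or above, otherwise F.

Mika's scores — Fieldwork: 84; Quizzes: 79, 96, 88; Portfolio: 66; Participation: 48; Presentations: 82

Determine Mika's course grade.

Quizzes: drop 79 → average of remaining 2 = 184/2 = 92
Weighted total:
  Fieldwork 84 × 0.19 = 15.96
  Quizzes 92 × 0.22 = 20.24
  Portfolio 66 × 0.27 = 17.82
  Participation 48 × 0.06 = 2.88
  Presentations 82 × 0.26 = 21.32
Sum = 78.22
78.22 is ≥ 76 and < 79 → C+

C+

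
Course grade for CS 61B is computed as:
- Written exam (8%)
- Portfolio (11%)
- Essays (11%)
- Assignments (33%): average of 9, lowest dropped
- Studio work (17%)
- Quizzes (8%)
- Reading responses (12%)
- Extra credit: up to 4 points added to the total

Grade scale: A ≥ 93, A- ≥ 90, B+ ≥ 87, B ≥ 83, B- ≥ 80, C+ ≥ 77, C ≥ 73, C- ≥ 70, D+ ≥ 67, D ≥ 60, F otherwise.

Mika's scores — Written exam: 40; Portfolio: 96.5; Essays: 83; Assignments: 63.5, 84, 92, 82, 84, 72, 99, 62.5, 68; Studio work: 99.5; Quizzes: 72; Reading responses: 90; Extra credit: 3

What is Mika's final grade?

Assignments: drop 62.5 → average of remaining 8 = 644.5/8 = 80.5625
Weighted total:
  Written exam 40 × 0.08 = 3.2
  Portfolio 96.5 × 0.11 = 10.615
  Essays 83 × 0.11 = 9.13
  Assignments 80.5625 × 0.33 = 26.585625
  Studio work 99.5 × 0.17 = 16.915
  Quizzes 72 × 0.08 = 5.76
  Reading responses 90 × 0.12 = 10.8
Sum = 83.005625
Extra credit: 83.005625 + 3 = 86.005625
86.005625 is ≥ 83 and < 87 → B

B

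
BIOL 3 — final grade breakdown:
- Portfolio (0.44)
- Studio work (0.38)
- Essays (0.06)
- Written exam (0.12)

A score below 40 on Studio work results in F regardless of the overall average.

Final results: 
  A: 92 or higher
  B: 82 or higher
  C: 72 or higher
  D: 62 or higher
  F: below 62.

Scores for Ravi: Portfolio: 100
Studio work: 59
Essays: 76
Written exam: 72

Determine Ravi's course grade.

C

Studio work score 59 ≥ 40: minimum met.
Weighted total:
  Portfolio 100 × 0.44 = 44
  Studio work 59 × 0.38 = 22.42
  Essays 76 × 0.06 = 4.56
  Written exam 72 × 0.12 = 8.64
Sum = 79.62
79.62 is ≥ 72 and < 82 → C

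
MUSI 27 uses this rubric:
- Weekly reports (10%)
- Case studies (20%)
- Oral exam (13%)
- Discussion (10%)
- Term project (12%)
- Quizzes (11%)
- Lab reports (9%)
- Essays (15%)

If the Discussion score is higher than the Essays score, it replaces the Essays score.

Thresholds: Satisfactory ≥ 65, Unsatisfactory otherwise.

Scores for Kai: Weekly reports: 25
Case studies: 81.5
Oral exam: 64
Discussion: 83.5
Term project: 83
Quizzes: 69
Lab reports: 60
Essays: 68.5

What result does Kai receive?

Discussion (83.5) > Essays (68.5), so Essays counts as 83.5.
Weighted total:
  Weekly reports 25 × 0.1 = 2.5
  Case studies 81.5 × 0.2 = 16.3
  Oral exam 64 × 0.13 = 8.32
  Discussion 83.5 × 0.1 = 8.35
  Term project 83 × 0.12 = 9.96
  Quizzes 69 × 0.11 = 7.59
  Lab reports 60 × 0.09 = 5.4
  Essays 83.5 × 0.15 = 12.525
Sum = 70.945
70.945 ≥ 65 → Satisfactory

Satisfactory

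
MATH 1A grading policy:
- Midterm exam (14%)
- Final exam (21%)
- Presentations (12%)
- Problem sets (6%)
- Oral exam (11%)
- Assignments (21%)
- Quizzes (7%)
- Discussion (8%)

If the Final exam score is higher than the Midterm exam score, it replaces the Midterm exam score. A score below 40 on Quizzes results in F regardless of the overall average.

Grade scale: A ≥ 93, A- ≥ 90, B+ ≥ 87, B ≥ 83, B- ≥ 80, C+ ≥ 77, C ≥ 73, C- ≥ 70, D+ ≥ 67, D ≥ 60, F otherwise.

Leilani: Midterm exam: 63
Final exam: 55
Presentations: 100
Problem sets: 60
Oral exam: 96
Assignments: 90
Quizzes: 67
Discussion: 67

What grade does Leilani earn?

C

Final exam (55) ≤ Midterm exam (63), so Midterm exam stays at 63.
Quizzes score 67 ≥ 40: minimum met.
Weighted total:
  Midterm exam 63 × 0.14 = 8.82
  Final exam 55 × 0.21 = 11.55
  Presentations 100 × 0.12 = 12
  Problem sets 60 × 0.06 = 3.6
  Oral exam 96 × 0.11 = 10.56
  Assignments 90 × 0.21 = 18.9
  Quizzes 67 × 0.07 = 4.69
  Discussion 67 × 0.08 = 5.36
Sum = 75.48
75.48 is ≥ 73 and < 77 → C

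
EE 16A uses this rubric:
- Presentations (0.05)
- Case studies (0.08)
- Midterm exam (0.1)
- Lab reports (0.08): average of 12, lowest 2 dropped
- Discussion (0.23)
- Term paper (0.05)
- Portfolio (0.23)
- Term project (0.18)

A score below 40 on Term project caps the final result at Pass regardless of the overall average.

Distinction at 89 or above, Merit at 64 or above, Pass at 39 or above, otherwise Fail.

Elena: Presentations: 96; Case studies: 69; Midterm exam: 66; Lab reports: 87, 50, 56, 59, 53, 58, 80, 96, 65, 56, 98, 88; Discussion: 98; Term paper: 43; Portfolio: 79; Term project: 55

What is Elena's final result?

Merit

Lab reports: drop 50, 53 → average of remaining 10 = 743/10 = 74.3
Term project score 55 ≥ 40: minimum met.
Weighted total:
  Presentations 96 × 0.05 = 4.8
  Case studies 69 × 0.08 = 5.52
  Midterm exam 66 × 0.1 = 6.6
  Lab reports 74.3 × 0.08 = 5.944
  Discussion 98 × 0.23 = 22.54
  Term paper 43 × 0.05 = 2.15
  Portfolio 79 × 0.23 = 18.17
  Term project 55 × 0.18 = 9.9
Sum = 75.624
75.624 is ≥ 64 and < 89 → Merit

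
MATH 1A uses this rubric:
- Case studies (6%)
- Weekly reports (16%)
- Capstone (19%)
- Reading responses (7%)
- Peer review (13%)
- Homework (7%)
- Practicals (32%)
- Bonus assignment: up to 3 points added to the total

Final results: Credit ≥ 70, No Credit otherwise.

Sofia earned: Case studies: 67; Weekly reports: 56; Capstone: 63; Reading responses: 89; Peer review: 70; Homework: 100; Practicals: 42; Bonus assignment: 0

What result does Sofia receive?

No Credit

Weighted total:
  Case studies 67 × 0.06 = 4.02
  Weekly reports 56 × 0.16 = 8.96
  Capstone 63 × 0.19 = 11.97
  Reading responses 89 × 0.07 = 6.23
  Peer review 70 × 0.13 = 9.1
  Homework 100 × 0.07 = 7
  Practicals 42 × 0.32 = 13.44
Sum = 60.72
Bonus assignment: 60.72 + 0 = 60.72
60.72 < 70 → No Credit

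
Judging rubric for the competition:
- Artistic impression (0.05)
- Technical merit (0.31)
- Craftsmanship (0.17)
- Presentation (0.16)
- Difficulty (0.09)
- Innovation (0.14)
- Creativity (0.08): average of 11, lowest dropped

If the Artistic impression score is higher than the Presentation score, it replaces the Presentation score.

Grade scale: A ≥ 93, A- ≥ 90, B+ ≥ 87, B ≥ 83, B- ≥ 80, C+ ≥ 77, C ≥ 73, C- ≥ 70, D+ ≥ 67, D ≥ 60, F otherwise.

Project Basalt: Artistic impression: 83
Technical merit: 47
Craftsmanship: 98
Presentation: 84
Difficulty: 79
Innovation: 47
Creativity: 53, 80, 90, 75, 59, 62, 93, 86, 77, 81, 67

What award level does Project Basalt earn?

Creativity: drop 53 → average of remaining 10 = 770/10 = 77
Artistic impression (83) ≤ Presentation (84), so Presentation stays at 84.
Weighted total:
  Artistic impression 83 × 0.05 = 4.15
  Technical merit 47 × 0.31 = 14.57
  Craftsmanship 98 × 0.17 = 16.66
  Presentation 84 × 0.16 = 13.44
  Difficulty 79 × 0.09 = 7.11
  Innovation 47 × 0.14 = 6.58
  Creativity 77 × 0.08 = 6.16
Sum = 68.67
68.67 is ≥ 67 and < 70 → D+

D+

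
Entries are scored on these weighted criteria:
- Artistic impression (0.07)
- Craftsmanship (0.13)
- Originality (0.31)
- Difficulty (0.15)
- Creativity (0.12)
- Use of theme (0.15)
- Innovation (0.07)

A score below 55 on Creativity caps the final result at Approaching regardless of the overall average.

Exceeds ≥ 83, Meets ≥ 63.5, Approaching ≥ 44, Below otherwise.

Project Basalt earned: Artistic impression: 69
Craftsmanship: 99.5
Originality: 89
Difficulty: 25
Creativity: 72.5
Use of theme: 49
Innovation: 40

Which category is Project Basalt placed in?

Creativity score 72.5 ≥ 55: minimum met.
Weighted total:
  Artistic impression 69 × 0.07 = 4.83
  Craftsmanship 99.5 × 0.13 = 12.935
  Originality 89 × 0.31 = 27.59
  Difficulty 25 × 0.15 = 3.75
  Creativity 72.5 × 0.12 = 8.7
  Use of theme 49 × 0.15 = 7.35
  Innovation 40 × 0.07 = 2.8
Sum = 67.955
67.955 is ≥ 63.5 and < 83 → Meets

Meets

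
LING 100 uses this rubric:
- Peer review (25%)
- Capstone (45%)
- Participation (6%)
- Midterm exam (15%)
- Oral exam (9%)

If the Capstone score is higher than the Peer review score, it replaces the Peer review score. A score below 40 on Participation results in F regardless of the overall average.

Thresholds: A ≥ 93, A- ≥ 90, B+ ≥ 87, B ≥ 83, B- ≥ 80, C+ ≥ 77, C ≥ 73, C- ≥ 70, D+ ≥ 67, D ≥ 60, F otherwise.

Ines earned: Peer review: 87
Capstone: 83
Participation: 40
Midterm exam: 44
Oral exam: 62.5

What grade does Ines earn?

C

Capstone (83) ≤ Peer review (87), so Peer review stays at 87.
Participation score 40 ≥ 40: minimum met.
Weighted total:
  Peer review 87 × 0.25 = 21.75
  Capstone 83 × 0.45 = 37.35
  Participation 40 × 0.06 = 2.4
  Midterm exam 44 × 0.15 = 6.6
  Oral exam 62.5 × 0.09 = 5.625
Sum = 73.725
73.725 is ≥ 73 and < 77 → C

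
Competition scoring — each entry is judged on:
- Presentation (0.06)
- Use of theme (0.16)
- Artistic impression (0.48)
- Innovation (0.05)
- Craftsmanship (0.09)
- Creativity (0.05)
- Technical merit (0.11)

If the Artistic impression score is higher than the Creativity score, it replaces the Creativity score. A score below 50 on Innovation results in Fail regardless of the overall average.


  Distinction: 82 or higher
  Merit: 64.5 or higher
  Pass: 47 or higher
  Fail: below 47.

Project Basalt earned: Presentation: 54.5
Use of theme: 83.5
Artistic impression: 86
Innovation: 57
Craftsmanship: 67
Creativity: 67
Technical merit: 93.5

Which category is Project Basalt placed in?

Merit

Artistic impression (86) > Creativity (67), so Creativity counts as 86.
Innovation score 57 ≥ 50: minimum met.
Weighted total:
  Presentation 54.5 × 0.06 = 3.27
  Use of theme 83.5 × 0.16 = 13.36
  Artistic impression 86 × 0.48 = 41.28
  Innovation 57 × 0.05 = 2.85
  Craftsmanship 67 × 0.09 = 6.03
  Creativity 86 × 0.05 = 4.3
  Technical merit 93.5 × 0.11 = 10.285
Sum = 81.375
81.375 is ≥ 64.5 and < 82 → Merit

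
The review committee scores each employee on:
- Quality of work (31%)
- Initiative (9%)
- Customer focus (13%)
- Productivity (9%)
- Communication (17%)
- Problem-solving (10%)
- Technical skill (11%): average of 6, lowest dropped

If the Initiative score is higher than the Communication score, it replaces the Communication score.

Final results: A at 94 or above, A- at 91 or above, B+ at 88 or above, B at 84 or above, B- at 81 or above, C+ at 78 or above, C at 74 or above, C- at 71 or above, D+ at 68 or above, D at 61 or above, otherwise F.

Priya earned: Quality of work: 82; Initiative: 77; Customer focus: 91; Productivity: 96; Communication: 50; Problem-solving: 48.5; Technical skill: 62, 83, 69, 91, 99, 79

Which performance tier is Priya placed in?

Technical skill: drop 62 → average of remaining 5 = 421/5 = 84.2
Initiative (77) > Communication (50), so Communication counts as 77.
Weighted total:
  Quality of work 82 × 0.31 = 25.42
  Initiative 77 × 0.09 = 6.93
  Customer focus 91 × 0.13 = 11.83
  Productivity 96 × 0.09 = 8.64
  Communication 77 × 0.17 = 13.09
  Problem-solving 48.5 × 0.1 = 4.85
  Technical skill 84.2 × 0.11 = 9.262
Sum = 80.022
80.022 is ≥ 78 and < 81 → C+

C+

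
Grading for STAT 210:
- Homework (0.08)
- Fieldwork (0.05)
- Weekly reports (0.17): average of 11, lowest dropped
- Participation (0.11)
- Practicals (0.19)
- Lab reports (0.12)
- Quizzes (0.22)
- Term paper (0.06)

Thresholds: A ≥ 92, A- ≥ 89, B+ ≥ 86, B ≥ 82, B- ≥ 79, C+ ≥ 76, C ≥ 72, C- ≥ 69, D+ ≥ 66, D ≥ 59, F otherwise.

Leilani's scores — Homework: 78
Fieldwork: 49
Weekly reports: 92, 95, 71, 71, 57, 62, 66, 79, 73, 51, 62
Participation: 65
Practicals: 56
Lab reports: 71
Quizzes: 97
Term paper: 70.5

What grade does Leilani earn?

Weekly reports: drop 51 → average of remaining 10 = 728/10 = 72.8
Weighted total:
  Homework 78 × 0.08 = 6.24
  Fieldwork 49 × 0.05 = 2.45
  Weekly reports 72.8 × 0.17 = 12.376
  Participation 65 × 0.11 = 7.15
  Practicals 56 × 0.19 = 10.64
  Lab reports 71 × 0.12 = 8.52
  Quizzes 97 × 0.22 = 21.34
  Term paper 70.5 × 0.06 = 4.23
Sum = 72.946
72.946 is ≥ 72 and < 76 → C

C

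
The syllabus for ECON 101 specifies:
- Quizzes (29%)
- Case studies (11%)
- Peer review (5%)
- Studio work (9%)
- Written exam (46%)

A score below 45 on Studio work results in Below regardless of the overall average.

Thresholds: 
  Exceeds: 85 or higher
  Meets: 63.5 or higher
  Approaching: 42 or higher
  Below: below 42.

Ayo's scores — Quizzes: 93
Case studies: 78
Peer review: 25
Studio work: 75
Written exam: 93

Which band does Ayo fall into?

Studio work score 75 ≥ 45: minimum met.
Weighted total:
  Quizzes 93 × 0.29 = 26.97
  Case studies 78 × 0.11 = 8.58
  Peer review 25 × 0.05 = 1.25
  Studio work 75 × 0.09 = 6.75
  Written exam 93 × 0.46 = 42.78
Sum = 86.33
86.33 ≥ 85 → Exceeds

Exceeds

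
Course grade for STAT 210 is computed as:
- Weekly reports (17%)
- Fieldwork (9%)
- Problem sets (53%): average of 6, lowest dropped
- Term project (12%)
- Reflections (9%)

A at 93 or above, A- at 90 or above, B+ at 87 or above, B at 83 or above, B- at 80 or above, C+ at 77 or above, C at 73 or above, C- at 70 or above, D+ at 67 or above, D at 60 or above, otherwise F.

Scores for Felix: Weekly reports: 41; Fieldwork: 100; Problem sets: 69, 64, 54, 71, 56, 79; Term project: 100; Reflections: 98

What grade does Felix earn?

Problem sets: drop 54 → average of remaining 5 = 339/5 = 67.8
Weighted total:
  Weekly reports 41 × 0.17 = 6.97
  Fieldwork 100 × 0.09 = 9
  Problem sets 67.8 × 0.53 = 35.934
  Term project 100 × 0.12 = 12
  Reflections 98 × 0.09 = 8.82
Sum = 72.724
72.724 is ≥ 70 and < 73 → C-

C-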